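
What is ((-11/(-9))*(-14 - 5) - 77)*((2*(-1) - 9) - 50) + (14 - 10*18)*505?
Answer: -699448/9 ≈ -77717.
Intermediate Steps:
((-11/(-9))*(-14 - 5) - 77)*((2*(-1) - 9) - 50) + (14 - 10*18)*505 = (-11*(-1/9)*(-19) - 77)*((-2 - 9) - 50) + (14 - 180)*505 = ((11/9)*(-19) - 77)*(-11 - 50) - 166*505 = (-209/9 - 77)*(-61) - 83830 = -902/9*(-61) - 83830 = 55022/9 - 83830 = -699448/9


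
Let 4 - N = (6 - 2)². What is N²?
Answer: 144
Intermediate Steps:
N = -12 (N = 4 - (6 - 2)² = 4 - 1*4² = 4 - 1*16 = 4 - 16 = -12)
N² = (-12)² = 144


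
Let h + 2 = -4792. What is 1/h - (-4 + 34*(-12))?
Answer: 1975127/4794 ≈ 412.00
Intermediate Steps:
h = -4794 (h = -2 - 4792 = -4794)
1/h - (-4 + 34*(-12)) = 1/(-4794) - (-4 + 34*(-12)) = -1/4794 - (-4 - 408) = -1/4794 - 1*(-412) = -1/4794 + 412 = 1975127/4794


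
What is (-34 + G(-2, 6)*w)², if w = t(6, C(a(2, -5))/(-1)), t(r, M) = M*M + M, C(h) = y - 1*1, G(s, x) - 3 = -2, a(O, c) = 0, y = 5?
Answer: 484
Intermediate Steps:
G(s, x) = 1 (G(s, x) = 3 - 2 = 1)
C(h) = 4 (C(h) = 5 - 1*1 = 5 - 1 = 4)
t(r, M) = M + M² (t(r, M) = M² + M = M + M²)
w = 12 (w = (4/(-1))*(1 + 4/(-1)) = (4*(-1))*(1 + 4*(-1)) = -4*(1 - 4) = -4*(-3) = 12)
(-34 + G(-2, 6)*w)² = (-34 + 1*12)² = (-34 + 12)² = (-22)² = 484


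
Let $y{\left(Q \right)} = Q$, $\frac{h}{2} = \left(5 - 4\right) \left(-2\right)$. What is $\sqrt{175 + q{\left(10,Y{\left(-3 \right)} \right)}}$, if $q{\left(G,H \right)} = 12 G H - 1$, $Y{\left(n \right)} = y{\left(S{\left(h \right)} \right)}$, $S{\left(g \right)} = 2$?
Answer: $3 \sqrt{46} \approx 20.347$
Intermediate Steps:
$h = -4$ ($h = 2 \left(5 - 4\right) \left(-2\right) = 2 \cdot 1 \left(-2\right) = 2 \left(-2\right) = -4$)
$Y{\left(n \right)} = 2$
$q{\left(G,H \right)} = -1 + 12 G H$ ($q{\left(G,H \right)} = 12 G H - 1 = -1 + 12 G H$)
$\sqrt{175 + q{\left(10,Y{\left(-3 \right)} \right)}} = \sqrt{175 - \left(1 - 240\right)} = \sqrt{175 + \left(-1 + 240\right)} = \sqrt{175 + 239} = \sqrt{414} = 3 \sqrt{46}$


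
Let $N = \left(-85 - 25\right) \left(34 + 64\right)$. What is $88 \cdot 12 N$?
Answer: $-11383680$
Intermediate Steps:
$N = -10780$ ($N = \left(-110\right) 98 = -10780$)
$88 \cdot 12 N = 88 \cdot 12 \left(-10780\right) = 1056 \left(-10780\right) = -11383680$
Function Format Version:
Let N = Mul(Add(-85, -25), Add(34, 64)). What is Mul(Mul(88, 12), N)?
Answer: -11383680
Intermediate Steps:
N = -10780 (N = Mul(-110, 98) = -10780)
Mul(Mul(88, 12), N) = Mul(Mul(88, 12), -10780) = Mul(1056, -10780) = -11383680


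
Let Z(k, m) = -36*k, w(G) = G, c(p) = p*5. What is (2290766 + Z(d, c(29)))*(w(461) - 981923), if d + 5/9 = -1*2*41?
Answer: -2251216684956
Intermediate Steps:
c(p) = 5*p
d = -743/9 (d = -5/9 - 1*2*41 = -5/9 - 2*41 = -5/9 - 82 = -743/9 ≈ -82.556)
(2290766 + Z(d, c(29)))*(w(461) - 981923) = (2290766 - 36*(-743/9))*(461 - 981923) = (2290766 + 2972)*(-981462) = 2293738*(-981462) = -2251216684956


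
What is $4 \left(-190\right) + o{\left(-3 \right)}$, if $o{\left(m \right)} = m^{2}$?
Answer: $-751$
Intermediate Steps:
$4 \left(-190\right) + o{\left(-3 \right)} = 4 \left(-190\right) + \left(-3\right)^{2} = -760 + 9 = -751$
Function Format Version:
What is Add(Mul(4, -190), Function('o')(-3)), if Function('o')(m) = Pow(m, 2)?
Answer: -751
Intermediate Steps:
Add(Mul(4, -190), Function('o')(-3)) = Add(Mul(4, -190), Pow(-3, 2)) = Add(-760, 9) = -751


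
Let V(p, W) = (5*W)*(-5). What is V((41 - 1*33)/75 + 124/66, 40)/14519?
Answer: -1000/14519 ≈ -0.068875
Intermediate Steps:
V(p, W) = -25*W
V((41 - 1*33)/75 + 124/66, 40)/14519 = -25*40/14519 = -1000*1/14519 = -1000/14519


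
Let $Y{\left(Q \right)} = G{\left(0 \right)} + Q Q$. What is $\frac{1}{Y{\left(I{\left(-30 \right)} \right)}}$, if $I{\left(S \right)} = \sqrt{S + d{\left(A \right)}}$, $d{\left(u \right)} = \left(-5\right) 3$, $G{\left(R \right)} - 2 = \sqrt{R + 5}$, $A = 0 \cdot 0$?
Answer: $- \frac{43}{1844} - \frac{\sqrt{5}}{1844} \approx -0.024531$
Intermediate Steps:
$A = 0$
$G{\left(R \right)} = 2 + \sqrt{5 + R}$ ($G{\left(R \right)} = 2 + \sqrt{R + 5} = 2 + \sqrt{5 + R}$)
$d{\left(u \right)} = -15$
$I{\left(S \right)} = \sqrt{-15 + S}$ ($I{\left(S \right)} = \sqrt{S - 15} = \sqrt{-15 + S}$)
$Y{\left(Q \right)} = 2 + \sqrt{5} + Q^{2}$ ($Y{\left(Q \right)} = \left(2 + \sqrt{5 + 0}\right) + Q Q = \left(2 + \sqrt{5}\right) + Q^{2} = 2 + \sqrt{5} + Q^{2}$)
$\frac{1}{Y{\left(I{\left(-30 \right)} \right)}} = \frac{1}{2 + \sqrt{5} + \left(\sqrt{-15 - 30}\right)^{2}} = \frac{1}{2 + \sqrt{5} + \left(\sqrt{-45}\right)^{2}} = \frac{1}{2 + \sqrt{5} + \left(3 i \sqrt{5}\right)^{2}} = \frac{1}{2 + \sqrt{5} - 45} = \frac{1}{-43 + \sqrt{5}}$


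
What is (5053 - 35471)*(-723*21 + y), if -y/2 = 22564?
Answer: 1834539998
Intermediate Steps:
y = -45128 (y = -2*22564 = -45128)
(5053 - 35471)*(-723*21 + y) = (5053 - 35471)*(-723*21 - 45128) = -30418*(-15183 - 45128) = -30418*(-60311) = 1834539998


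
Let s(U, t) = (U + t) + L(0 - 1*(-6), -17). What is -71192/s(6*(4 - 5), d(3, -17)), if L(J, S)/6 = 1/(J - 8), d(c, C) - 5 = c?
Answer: 71192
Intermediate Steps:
d(c, C) = 5 + c
L(J, S) = 6/(-8 + J) (L(J, S) = 6/(J - 8) = 6/(-8 + J))
s(U, t) = -3 + U + t (s(U, t) = (U + t) + 6/(-8 + (0 - 1*(-6))) = (U + t) + 6/(-8 + (0 + 6)) = (U + t) + 6/(-8 + 6) = (U + t) + 6/(-2) = (U + t) + 6*(-1/2) = (U + t) - 3 = -3 + U + t)
-71192/s(6*(4 - 5), d(3, -17)) = -71192/(-3 + 6*(4 - 5) + (5 + 3)) = -71192/(-3 + 6*(-1) + 8) = -71192/(-3 - 6 + 8) = -71192/(-1) = -71192*(-1) = 71192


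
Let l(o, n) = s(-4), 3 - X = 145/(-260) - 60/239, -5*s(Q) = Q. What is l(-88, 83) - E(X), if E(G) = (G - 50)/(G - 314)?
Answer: 4183301/6425095 ≈ 0.65109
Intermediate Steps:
s(Q) = -Q/5
X = 47335/12428 (X = 3 - (145/(-260) - 60/239) = 3 - (145*(-1/260) - 60*1/239) = 3 - (-29/52 - 60/239) = 3 - 1*(-10051/12428) = 3 + 10051/12428 = 47335/12428 ≈ 3.8087)
l(o, n) = 4/5 (l(o, n) = -1/5*(-4) = 4/5)
E(G) = (-50 + G)/(-314 + G)
l(-88, 83) - E(X) = 4/5 - (-50 + 47335/12428)/(-314 + 47335/12428) = 4/5 - (-574065)/((-3855057/12428)*12428) = 4/5 - (-12428)*(-574065)/(3855057*12428) = 4/5 - 1*191355/1285019 = 4/5 - 191355/1285019 = 4183301/6425095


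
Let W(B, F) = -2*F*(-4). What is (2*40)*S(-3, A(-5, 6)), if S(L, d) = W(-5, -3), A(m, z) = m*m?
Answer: -1920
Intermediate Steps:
A(m, z) = m**2
W(B, F) = 8*F
S(L, d) = -24 (S(L, d) = 8*(-3) = -24)
(2*40)*S(-3, A(-5, 6)) = (2*40)*(-24) = 80*(-24) = -1920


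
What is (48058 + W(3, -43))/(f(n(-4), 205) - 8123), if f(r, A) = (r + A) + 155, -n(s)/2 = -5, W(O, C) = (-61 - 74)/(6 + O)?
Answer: -48043/7753 ≈ -6.1967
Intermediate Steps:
W(O, C) = -135/(6 + O)
n(s) = 10 (n(s) = -2*(-5) = 10)
f(r, A) = 155 + A + r (f(r, A) = (A + r) + 155 = 155 + A + r)
(48058 + W(3, -43))/(f(n(-4), 205) - 8123) = (48058 - 135/(6 + 3))/((155 + 205 + 10) - 8123) = (48058 - 135/9)/(370 - 8123) = (48058 - 135*1/9)/(-7753) = (48058 - 15)*(-1/7753) = 48043*(-1/7753) = -48043/7753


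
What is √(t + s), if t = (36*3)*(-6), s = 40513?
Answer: √39865 ≈ 199.66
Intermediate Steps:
t = -648 (t = 108*(-6) = -648)
√(t + s) = √(-648 + 40513) = √39865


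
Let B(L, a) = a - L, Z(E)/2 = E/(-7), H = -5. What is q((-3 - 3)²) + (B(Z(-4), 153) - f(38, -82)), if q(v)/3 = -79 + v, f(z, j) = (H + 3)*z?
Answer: 692/7 ≈ 98.857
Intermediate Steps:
f(z, j) = -2*z (f(z, j) = (-5 + 3)*z = -2*z)
Z(E) = -2*E/7 (Z(E) = 2*(E/(-7)) = 2*(E*(-⅐)) = 2*(-E/7) = -2*E/7)
q(v) = -237 + 3*v (q(v) = 3*(-79 + v) = -237 + 3*v)
q((-3 - 3)²) + (B(Z(-4), 153) - f(38, -82)) = (-237 + 3*(-3 - 3)²) + ((153 - (-2)*(-4)/7) - (-2)*38) = (-237 + 3*(-6)²) + ((153 - 1*8/7) - 1*(-76)) = (-237 + 3*36) + ((153 - 8/7) + 76) = (-237 + 108) + (1063/7 + 76) = -129 + 1595/7 = 692/7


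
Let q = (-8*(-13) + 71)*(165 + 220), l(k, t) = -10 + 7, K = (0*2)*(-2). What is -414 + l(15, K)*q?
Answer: -202539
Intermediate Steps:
K = 0 (K = 0*(-2) = 0)
l(k, t) = -3
q = 67375 (q = (104 + 71)*385 = 175*385 = 67375)
-414 + l(15, K)*q = -414 - 3*67375 = -414 - 202125 = -202539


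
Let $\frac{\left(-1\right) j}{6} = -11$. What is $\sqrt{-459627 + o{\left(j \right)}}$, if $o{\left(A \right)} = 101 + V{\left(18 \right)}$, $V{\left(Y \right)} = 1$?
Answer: $5 i \sqrt{18381} \approx 677.88 i$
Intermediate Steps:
$j = 66$ ($j = \left(-6\right) \left(-11\right) = 66$)
$o{\left(A \right)} = 102$ ($o{\left(A \right)} = 101 + 1 = 102$)
$\sqrt{-459627 + o{\left(j \right)}} = \sqrt{-459627 + 102} = \sqrt{-459525} = 5 i \sqrt{18381}$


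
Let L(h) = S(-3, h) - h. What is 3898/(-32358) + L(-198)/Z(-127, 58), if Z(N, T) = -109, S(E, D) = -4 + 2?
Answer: -3383525/1763511 ≈ -1.9186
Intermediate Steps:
S(E, D) = -2
L(h) = -2 - h
3898/(-32358) + L(-198)/Z(-127, 58) = 3898/(-32358) + (-2 - 1*(-198))/(-109) = 3898*(-1/32358) + (-2 + 198)*(-1/109) = -1949/16179 + 196*(-1/109) = -1949/16179 - 196/109 = -3383525/1763511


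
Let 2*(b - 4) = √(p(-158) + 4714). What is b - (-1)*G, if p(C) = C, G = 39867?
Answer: 39871 + √1139 ≈ 39905.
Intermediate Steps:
b = 4 + √1139 (b = 4 + √(-158 + 4714)/2 = 4 + √4556/2 = 4 + (2*√1139)/2 = 4 + √1139 ≈ 37.749)
b - (-1)*G = (4 + √1139) - (-1)*39867 = (4 + √1139) - 1*(-39867) = (4 + √1139) + 39867 = 39871 + √1139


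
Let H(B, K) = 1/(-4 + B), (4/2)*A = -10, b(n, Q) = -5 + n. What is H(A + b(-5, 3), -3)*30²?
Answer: -900/19 ≈ -47.368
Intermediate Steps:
A = -5 (A = (½)*(-10) = -5)
H(A + b(-5, 3), -3)*30² = 30²/(-4 + (-5 + (-5 - 5))) = 900/(-4 + (-5 - 10)) = 900/(-4 - 15) = 900/(-19) = -1/19*900 = -900/19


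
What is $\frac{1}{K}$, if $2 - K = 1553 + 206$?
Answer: $- \frac{1}{1757} \approx -0.00056915$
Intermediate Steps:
$K = -1757$ ($K = 2 - \left(1553 + 206\right) = 2 - 1759 = -1757$)
$\frac{1}{K} = \frac{1}{-1757} = - \frac{1}{1757}$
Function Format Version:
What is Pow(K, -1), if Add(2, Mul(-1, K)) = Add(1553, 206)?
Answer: Rational(-1, 1757) ≈ -0.00056915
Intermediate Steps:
K = -1757 (K = Add(2, Mul(-1, Add(1553, 206))) = Add(2, Mul(-1, 1759)) = Add(2, -1759) = -1757)
Pow(K, -1) = Pow(-1757, -1) = Rational(-1, 1757)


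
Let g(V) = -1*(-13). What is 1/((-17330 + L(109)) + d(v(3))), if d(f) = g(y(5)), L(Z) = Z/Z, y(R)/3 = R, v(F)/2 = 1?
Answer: -1/17316 ≈ -5.7750e-5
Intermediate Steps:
v(F) = 2 (v(F) = 2*1 = 2)
y(R) = 3*R
g(V) = 13
L(Z) = 1
d(f) = 13
1/((-17330 + L(109)) + d(v(3))) = 1/((-17330 + 1) + 13) = 1/(-17329 + 13) = 1/(-17316) = -1/17316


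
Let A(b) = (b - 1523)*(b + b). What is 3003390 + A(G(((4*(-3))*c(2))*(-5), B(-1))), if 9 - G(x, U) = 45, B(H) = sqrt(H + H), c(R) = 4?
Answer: 3115638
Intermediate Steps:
B(H) = sqrt(2)*sqrt(H) (B(H) = sqrt(2*H) = sqrt(2)*sqrt(H))
G(x, U) = -36 (G(x, U) = 9 - 1*45 = 9 - 45 = -36)
A(b) = 2*b*(-1523 + b) (A(b) = (-1523 + b)*(2*b) = 2*b*(-1523 + b))
3003390 + A(G(((4*(-3))*c(2))*(-5), B(-1))) = 3003390 + 2*(-36)*(-1523 - 36) = 3003390 + 2*(-36)*(-1559) = 3003390 + 112248 = 3115638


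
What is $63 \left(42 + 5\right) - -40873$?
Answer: $43834$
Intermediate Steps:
$63 \left(42 + 5\right) - -40873 = 63 \cdot 47 + 40873 = 2961 + 40873 = 43834$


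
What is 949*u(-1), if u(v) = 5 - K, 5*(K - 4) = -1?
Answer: 5694/5 ≈ 1138.8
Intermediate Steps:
K = 19/5 (K = 4 + (⅕)*(-1) = 4 - ⅕ = 19/5 ≈ 3.8000)
u(v) = 6/5 (u(v) = 5 - 1*19/5 = 5 - 19/5 = 6/5)
949*u(-1) = 949*(6/5) = 5694/5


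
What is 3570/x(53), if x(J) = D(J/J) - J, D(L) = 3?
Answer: -357/5 ≈ -71.400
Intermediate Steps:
x(J) = 3 - J
3570/x(53) = 3570/(3 - 1*53) = 3570/(3 - 53) = 3570/(-50) = 3570*(-1/50) = -357/5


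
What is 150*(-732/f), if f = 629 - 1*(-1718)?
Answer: -109800/2347 ≈ -46.783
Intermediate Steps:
f = 2347 (f = 629 + 1718 = 2347)
150*(-732/f) = 150*(-732/2347) = -109800/2347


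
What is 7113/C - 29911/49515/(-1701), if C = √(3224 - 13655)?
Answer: 4273/12032145 - 2371*I*√1159/1159 ≈ 0.00035513 - 69.645*I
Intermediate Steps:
C = 3*I*√1159 (C = √(-10431) = 3*I*√1159 ≈ 102.13*I)
7113/C - 29911/49515/(-1701) = 7113/((3*I*√1159)) - 29911/49515/(-1701) = 7113*(-I*√1159/3477) - 29911*1/49515*(-1/1701) = -2371*I*√1159/1159 - 29911/49515*(-1/1701) = -2371*I*√1159/1159 + 4273/12032145 = 4273/12032145 - 2371*I*√1159/1159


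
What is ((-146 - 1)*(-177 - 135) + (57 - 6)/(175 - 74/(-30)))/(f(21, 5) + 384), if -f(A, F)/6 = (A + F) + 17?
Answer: 13565637/37268 ≈ 364.00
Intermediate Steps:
f(A, F) = -102 - 6*A - 6*F (f(A, F) = -6*((A + F) + 17) = -6*(17 + A + F) = -102 - 6*A - 6*F)
((-146 - 1)*(-177 - 135) + (57 - 6)/(175 - 74/(-30)))/(f(21, 5) + 384) = ((-146 - 1)*(-177 - 135) + (57 - 6)/(175 - 74/(-30)))/((-102 - 6*21 - 6*5) + 384) = (-147*(-312) + 51/(175 - 74*(-1/30)))/((-102 - 126 - 30) + 384) = (45864 + 51/(175 + 37/15))/(-258 + 384) = (45864 + 51/(2662/15))/126 = (45864 + 51*(15/2662))*(1/126) = (45864 + 765/2662)*(1/126) = (122090733/2662)*(1/126) = 13565637/37268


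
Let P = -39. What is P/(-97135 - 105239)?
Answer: 13/67458 ≈ 0.00019271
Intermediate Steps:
P/(-97135 - 105239) = -39/(-97135 - 105239) = -39/(-202374) = -1/202374*(-39) = 13/67458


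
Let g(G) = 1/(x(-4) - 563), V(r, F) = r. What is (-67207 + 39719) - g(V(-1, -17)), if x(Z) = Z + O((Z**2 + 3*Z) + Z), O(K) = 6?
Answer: -15420767/561 ≈ -27488.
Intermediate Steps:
x(Z) = 6 + Z (x(Z) = Z + 6 = 6 + Z)
g(G) = -1/561 (g(G) = 1/((6 - 4) - 563) = 1/(2 - 563) = 1/(-561) = -1/561)
(-67207 + 39719) - g(V(-1, -17)) = (-67207 + 39719) - 1*(-1/561) = -27488 + 1/561 = -15420767/561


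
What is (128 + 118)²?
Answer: 60516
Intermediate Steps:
(128 + 118)² = 246² = 60516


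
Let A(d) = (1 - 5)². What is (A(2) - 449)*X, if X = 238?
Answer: -103054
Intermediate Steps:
A(d) = 16 (A(d) = (-4)² = 16)
(A(2) - 449)*X = (16 - 449)*238 = -433*238 = -103054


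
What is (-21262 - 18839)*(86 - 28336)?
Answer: 1132853250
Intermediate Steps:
(-21262 - 18839)*(86 - 28336) = -40101*(-28250) = 1132853250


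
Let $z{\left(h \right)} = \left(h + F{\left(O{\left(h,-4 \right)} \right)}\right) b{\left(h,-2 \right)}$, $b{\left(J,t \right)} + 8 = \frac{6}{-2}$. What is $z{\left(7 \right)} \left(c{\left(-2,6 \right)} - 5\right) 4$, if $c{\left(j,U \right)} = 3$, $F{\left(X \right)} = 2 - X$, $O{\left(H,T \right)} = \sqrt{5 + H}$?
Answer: $792 - 176 \sqrt{3} \approx 487.16$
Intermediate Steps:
$b{\left(J,t \right)} = -11$ ($b{\left(J,t \right)} = -8 + \frac{6}{-2} = -8 + 6 \left(- \frac{1}{2}\right) = -8 - 3 = -11$)
$z{\left(h \right)} = -22 - 11 h + 11 \sqrt{5 + h}$ ($z{\left(h \right)} = \left(h - \left(-2 + \sqrt{5 + h}\right)\right) \left(-11\right) = \left(2 + h - \sqrt{5 + h}\right) \left(-11\right) = -22 - 11 h + 11 \sqrt{5 + h}$)
$z{\left(7 \right)} \left(c{\left(-2,6 \right)} - 5\right) 4 = \left(-22 - 77 + 11 \sqrt{5 + 7}\right) \left(3 - 5\right) 4 = \left(-22 - 77 + 11 \sqrt{12}\right) \left(\left(-2\right) 4\right) = \left(-22 - 77 + 11 \cdot 2 \sqrt{3}\right) \left(-8\right) = \left(-22 - 77 + 22 \sqrt{3}\right) \left(-8\right) = \left(-99 + 22 \sqrt{3}\right) \left(-8\right) = 792 - 176 \sqrt{3}$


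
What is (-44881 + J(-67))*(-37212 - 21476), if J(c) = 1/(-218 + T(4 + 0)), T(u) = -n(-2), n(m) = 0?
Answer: 287103427296/109 ≈ 2.6340e+9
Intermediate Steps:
T(u) = 0 (T(u) = -1*0 = 0)
J(c) = -1/218 (J(c) = 1/(-218 + 0) = 1/(-218) = -1/218)
(-44881 + J(-67))*(-37212 - 21476) = (-44881 - 1/218)*(-37212 - 21476) = -9784059/218*(-58688) = 287103427296/109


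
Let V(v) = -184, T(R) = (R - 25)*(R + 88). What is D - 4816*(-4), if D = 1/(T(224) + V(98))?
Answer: 1192518657/61904 ≈ 19264.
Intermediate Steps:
T(R) = (-25 + R)*(88 + R)
D = 1/61904 (D = 1/((-2200 + 224**2 + 63*224) - 184) = 1/((-2200 + 50176 + 14112) - 184) = 1/(62088 - 184) = 1/61904 ≈ 1.6154e-5)
D - 4816*(-4) = 1/61904 - 4816*(-4) = 1/61904 + 19264 = 1192518657/61904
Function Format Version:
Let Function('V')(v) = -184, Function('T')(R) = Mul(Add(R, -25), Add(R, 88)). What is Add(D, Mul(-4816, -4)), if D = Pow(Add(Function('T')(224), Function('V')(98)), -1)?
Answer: Rational(1192518657, 61904) ≈ 19264.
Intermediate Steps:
Function('T')(R) = Mul(Add(-25, R), Add(88, R))
D = Rational(1, 61904) (D = Pow(Add(Add(-2200, Pow(224, 2), Mul(63, 224)), -184), -1) = Pow(Add(Add(-2200, 50176, 14112), -184), -1) = Pow(Add(62088, -184), -1) = Pow(61904, -1) = Rational(1, 61904) ≈ 1.6154e-5)
Add(D, Mul(-4816, -4)) = Add(Rational(1, 61904), Mul(-4816, -4)) = Add(Rational(1, 61904), 19264) = Rational(1192518657, 61904)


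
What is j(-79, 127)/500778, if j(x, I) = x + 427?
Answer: 58/83463 ≈ 0.00069492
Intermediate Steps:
j(x, I) = 427 + x
j(-79, 127)/500778 = (427 - 79)/500778 = 348*(1/500778) = 58/83463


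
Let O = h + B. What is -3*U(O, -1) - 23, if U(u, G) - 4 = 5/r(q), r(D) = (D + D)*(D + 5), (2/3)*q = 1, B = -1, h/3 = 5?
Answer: -465/13 ≈ -35.769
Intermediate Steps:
h = 15 (h = 3*5 = 15)
q = 3/2 (q = (3/2)*1 = 3/2 ≈ 1.5000)
O = 14 (O = 15 - 1 = 14)
r(D) = 2*D*(5 + D) (r(D) = (2*D)*(5 + D) = 2*D*(5 + D))
U(u, G) = 166/39 (U(u, G) = 4 + 5/((2*(3/2)*(5 + 3/2))) = 4 + 5/((2*(3/2)*(13/2))) = 4 + 5/(39/2) = 4 + 5*(2/39) = 4 + 10/39 = 166/39)
-3*U(O, -1) - 23 = -3*166/39 - 23 = -166/13 - 23 = -465/13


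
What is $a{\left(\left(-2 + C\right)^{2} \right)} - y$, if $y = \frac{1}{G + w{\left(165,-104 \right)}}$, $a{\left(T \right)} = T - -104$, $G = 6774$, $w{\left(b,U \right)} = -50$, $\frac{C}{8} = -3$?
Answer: $\frac{5244719}{6724} \approx 780.0$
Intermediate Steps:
$C = -24$ ($C = 8 \left(-3\right) = -24$)
$a{\left(T \right)} = 104 + T$ ($a{\left(T \right)} = T + 104 = 104 + T$)
$y = \frac{1}{6724}$ ($y = \frac{1}{6774 - 50} = \frac{1}{6724} \approx 0.00014872$)
$a{\left(\left(-2 + C\right)^{2} \right)} - y = \left(104 + \left(-2 - 24\right)^{2}\right) - \frac{1}{6724} = \left(104 + \left(-26\right)^{2}\right) - \frac{1}{6724} = \left(104 + 676\right) - \frac{1}{6724} = 780 - \frac{1}{6724} = \frac{5244719}{6724}$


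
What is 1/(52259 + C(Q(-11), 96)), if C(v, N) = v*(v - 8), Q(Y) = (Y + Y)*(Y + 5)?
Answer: 1/68627 ≈ 1.4572e-5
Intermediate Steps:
Q(Y) = 2*Y*(5 + Y) (Q(Y) = (2*Y)*(5 + Y) = 2*Y*(5 + Y))
C(v, N) = v*(-8 + v)
1/(52259 + C(Q(-11), 96)) = 1/(52259 + (2*(-11)*(5 - 11))*(-8 + 2*(-11)*(5 - 11))) = 1/(52259 + (2*(-11)*(-6))*(-8 + 2*(-11)*(-6))) = 1/(52259 + 132*(-8 + 132)) = 1/(52259 + 132*124) = 1/(52259 + 16368) = 1/68627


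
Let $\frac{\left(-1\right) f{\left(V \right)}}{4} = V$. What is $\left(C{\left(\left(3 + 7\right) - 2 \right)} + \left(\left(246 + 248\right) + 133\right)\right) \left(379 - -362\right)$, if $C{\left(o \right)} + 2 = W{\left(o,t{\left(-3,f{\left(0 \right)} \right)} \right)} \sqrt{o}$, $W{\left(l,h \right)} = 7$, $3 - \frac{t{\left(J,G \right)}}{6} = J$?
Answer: $463125 + 10374 \sqrt{2} \approx 4.778 \cdot 10^{5}$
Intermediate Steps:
$f{\left(V \right)} = - 4 V$
$t{\left(J,G \right)} = 18 - 6 J$
$C{\left(o \right)} = -2 + 7 \sqrt{o}$
$\left(C{\left(\left(3 + 7\right) - 2 \right)} + \left(\left(246 + 248\right) + 133\right)\right) \left(379 - -362\right) = \left(\left(-2 + 7 \sqrt{\left(3 + 7\right) - 2}\right) + \left(\left(246 + 248\right) + 133\right)\right) \left(379 - -362\right) = \left(\left(-2 + 7 \sqrt{10 - 2}\right) + \left(494 + 133\right)\right) \left(379 + 362\right) = \left(\left(-2 + 7 \sqrt{8}\right) + 627\right) 741 = \left(\left(-2 + 7 \cdot 2 \sqrt{2}\right) + 627\right) 741 = \left(\left(-2 + 14 \sqrt{2}\right) + 627\right) 741 = \left(625 + 14 \sqrt{2}\right) 741 = 463125 + 10374 \sqrt{2}$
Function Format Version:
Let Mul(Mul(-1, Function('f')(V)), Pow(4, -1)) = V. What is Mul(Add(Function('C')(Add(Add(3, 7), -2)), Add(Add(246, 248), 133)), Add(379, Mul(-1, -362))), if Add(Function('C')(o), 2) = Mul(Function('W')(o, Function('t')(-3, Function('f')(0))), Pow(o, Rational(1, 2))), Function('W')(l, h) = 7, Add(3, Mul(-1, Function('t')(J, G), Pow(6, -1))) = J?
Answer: Add(463125, Mul(10374, Pow(2, Rational(1, 2)))) ≈ 4.7780e+5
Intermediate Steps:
Function('f')(V) = Mul(-4, V)
Function('t')(J, G) = Add(18, Mul(-6, J))
Function('C')(o) = Add(-2, Mul(7, Pow(o, Rational(1, 2))))
Mul(Add(Function('C')(Add(Add(3, 7), -2)), Add(Add(246, 248), 133)), Add(379, Mul(-1, -362))) = Mul(Add(Add(-2, Mul(7, Pow(Add(Add(3, 7), -2), Rational(1, 2)))), Add(Add(246, 248), 133)), Add(379, Mul(-1, -362))) = Mul(Add(Add(-2, Mul(7, Pow(Add(10, -2), Rational(1, 2)))), Add(494, 133)), Add(379, 362)) = Mul(Add(Add(-2, Mul(7, Pow(8, Rational(1, 2)))), 627), 741) = Mul(Add(Add(-2, Mul(7, Mul(2, Pow(2, Rational(1, 2))))), 627), 741) = Mul(Add(Add(-2, Mul(14, Pow(2, Rational(1, 2)))), 627), 741) = Mul(Add(625, Mul(14, Pow(2, Rational(1, 2)))), 741) = Add(463125, Mul(10374, Pow(2, Rational(1, 2))))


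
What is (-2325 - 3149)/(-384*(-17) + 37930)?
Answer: -2737/22229 ≈ -0.12313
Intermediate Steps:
(-2325 - 3149)/(-384*(-17) + 37930) = -5474/(6528 + 37930) = -5474/44458 = -5474*1/44458 = -2737/22229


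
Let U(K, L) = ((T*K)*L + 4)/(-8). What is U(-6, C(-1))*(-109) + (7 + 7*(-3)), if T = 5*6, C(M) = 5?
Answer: -12222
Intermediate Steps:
T = 30
U(K, L) = -½ - 15*K*L/4 (U(K, L) = ((30*K)*L + 4)/(-8) = (30*K*L + 4)*(-⅛) = (4 + 30*K*L)*(-⅛) = -½ - 15*K*L/4)
U(-6, C(-1))*(-109) + (7 + 7*(-3)) = (-½ - 15/4*(-6)*5)*(-109) + (7 + 7*(-3)) = (-½ + 225/2)*(-109) + (7 - 21) = 112*(-109) - 14 = -12208 - 14 = -12222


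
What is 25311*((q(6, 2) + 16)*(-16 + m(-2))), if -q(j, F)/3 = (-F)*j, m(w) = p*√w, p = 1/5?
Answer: -21058752 + 1316172*I*√2/5 ≈ -2.1059e+7 + 3.7227e+5*I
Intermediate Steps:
p = ⅕ ≈ 0.20000
m(w) = √w/5
q(j, F) = 3*F*j (q(j, F) = -3*(-F)*j = -(-3)*F*j = 3*F*j)
25311*((q(6, 2) + 16)*(-16 + m(-2))) = 25311*((3*2*6 + 16)*(-16 + √(-2)/5)) = 25311*((36 + 16)*(-16 + (I*√2)/5)) = 25311*(52*(-16 + I*√2/5)) = 25311*(-832 + 52*I*√2/5) = -21058752 + 1316172*I*√2/5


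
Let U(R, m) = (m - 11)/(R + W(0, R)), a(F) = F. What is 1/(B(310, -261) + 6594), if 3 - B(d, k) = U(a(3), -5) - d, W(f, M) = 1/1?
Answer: 1/6911 ≈ 0.00014470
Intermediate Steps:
W(f, M) = 1
U(R, m) = (-11 + m)/(1 + R) (U(R, m) = (m - 11)/(R + 1) = (-11 + m)/(1 + R))
B(d, k) = 7 + d (B(d, k) = 3 - ((-11 - 5)/(1 + 3) - d) = 3 - (-16/4 - d) = 3 - ((¼)*(-16) - d) = 3 - (-4 - d) = 3 + (4 + d) = 7 + d)
1/(B(310, -261) + 6594) = 1/((7 + 310) + 6594) = 1/(317 + 6594) = 1/6911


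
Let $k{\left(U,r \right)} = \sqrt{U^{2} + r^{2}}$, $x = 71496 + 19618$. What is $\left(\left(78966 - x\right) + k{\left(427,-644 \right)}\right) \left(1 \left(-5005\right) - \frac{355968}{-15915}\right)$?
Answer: $\frac{321106492612}{5305} - \frac{185030083 \sqrt{12185}}{5305} \approx 5.6679 \cdot 10^{7}$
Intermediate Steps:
$x = 91114$
$\left(\left(78966 - x\right) + k{\left(427,-644 \right)}\right) \left(1 \left(-5005\right) - \frac{355968}{-15915}\right) = \left(\left(78966 - 91114\right) + \sqrt{427^{2} + \left(-644\right)^{2}}\right) \left(1 \left(-5005\right) - \frac{355968}{-15915}\right) = \left(\left(78966 - 91114\right) + \sqrt{182329 + 414736}\right) \left(-5005 - - \frac{118656}{5305}\right) = \left(-12148 + \sqrt{597065}\right) \left(-5005 + \frac{118656}{5305}\right) = \left(-12148 + 7 \sqrt{12185}\right) \left(- \frac{26432869}{5305}\right) = \frac{321106492612}{5305} - \frac{185030083 \sqrt{12185}}{5305}$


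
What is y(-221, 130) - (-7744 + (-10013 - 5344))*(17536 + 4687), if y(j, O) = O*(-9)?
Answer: 513372353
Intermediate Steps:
y(j, O) = -9*O
y(-221, 130) - (-7744 + (-10013 - 5344))*(17536 + 4687) = -9*130 - (-7744 + (-10013 - 5344))*(17536 + 4687) = -1170 - (-7744 - 15357)*22223 = -1170 - (-23101)*22223 = -1170 - 1*(-513373523) = -1170 + 513373523 = 513372353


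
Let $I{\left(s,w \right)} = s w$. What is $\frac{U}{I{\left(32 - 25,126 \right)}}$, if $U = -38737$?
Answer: $- \frac{38737}{882} \approx -43.919$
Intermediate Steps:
$\frac{U}{I{\left(32 - 25,126 \right)}} = - \frac{38737}{\left(32 - 25\right) 126} = - \frac{38737}{7 \cdot 126} = - \frac{38737}{882}$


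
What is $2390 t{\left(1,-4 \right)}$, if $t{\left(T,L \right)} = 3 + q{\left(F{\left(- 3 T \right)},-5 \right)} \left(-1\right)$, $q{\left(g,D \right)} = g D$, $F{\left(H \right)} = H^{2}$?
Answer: $114720$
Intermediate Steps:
$q{\left(g,D \right)} = D g$
$t{\left(T,L \right)} = 3 + 45 T^{2}$ ($t{\left(T,L \right)} = 3 + - 5 \left(- 3 T\right)^{2} \left(-1\right) = 3 + - 5 \cdot 9 T^{2} \left(-1\right) = 3 + - 45 T^{2} \left(-1\right) = 3 + 45 T^{2}$)
$2390 t{\left(1,-4 \right)} = 2390 \left(3 + 45 \cdot 1^{2}\right) = 2390 \left(3 + 45 \cdot 1\right) = 2390 \left(3 + 45\right) = 2390 \cdot 48 = 114720$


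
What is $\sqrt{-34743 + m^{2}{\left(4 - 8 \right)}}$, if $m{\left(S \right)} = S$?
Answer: $11 i \sqrt{287} \approx 186.35 i$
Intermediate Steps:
$\sqrt{-34743 + m^{2}{\left(4 - 8 \right)}} = \sqrt{-34743 + \left(4 - 8\right)^{2}} = \sqrt{-34743 + \left(-4\right)^{2}} = \sqrt{-34743 + 16} = \sqrt{-34727} = 11 i \sqrt{287}$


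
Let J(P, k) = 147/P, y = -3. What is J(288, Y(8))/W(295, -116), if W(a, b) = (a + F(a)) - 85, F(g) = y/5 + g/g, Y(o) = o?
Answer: 245/100992 ≈ 0.0024259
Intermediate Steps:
F(g) = ⅖ (F(g) = -3/5 + g/g = -3*⅕ + 1 = -⅗ + 1 = ⅖)
W(a, b) = -423/5 + a (W(a, b) = (a + ⅖) - 85 = (⅖ + a) - 85 = -423/5 + a)
J(288, Y(8))/W(295, -116) = (147/288)/(-423/5 + 295) = (147*(1/288))/(1052/5) = (49/96)*(5/1052) = 245/100992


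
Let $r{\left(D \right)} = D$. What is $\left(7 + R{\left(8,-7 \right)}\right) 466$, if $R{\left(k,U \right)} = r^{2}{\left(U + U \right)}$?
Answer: $94598$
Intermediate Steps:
$R{\left(k,U \right)} = 4 U^{2}$ ($R{\left(k,U \right)} = \left(U + U\right)^{2} = \left(2 U\right)^{2} = 4 U^{2}$)
$\left(7 + R{\left(8,-7 \right)}\right) 466 = \left(7 + 4 \left(-7\right)^{2}\right) 466 = \left(7 + 4 \cdot 49\right) 466 = \left(7 + 196\right) 466 = 203 \cdot 466 = 94598$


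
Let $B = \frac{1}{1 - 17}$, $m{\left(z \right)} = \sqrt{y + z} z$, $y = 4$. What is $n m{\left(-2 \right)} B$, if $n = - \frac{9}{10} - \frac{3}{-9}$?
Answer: $- \frac{17 \sqrt{2}}{240} \approx -0.10017$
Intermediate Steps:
$m{\left(z \right)} = z \sqrt{4 + z}$ ($m{\left(z \right)} = \sqrt{4 + z} z = z \sqrt{4 + z}$)
$B = - \frac{1}{16}$ ($B = \frac{1}{-16} = - \frac{1}{16} \approx -0.0625$)
$n = - \frac{17}{30}$ ($n = \left(-9\right) \frac{1}{10} - - \frac{1}{3} = - \frac{9}{10} + \frac{1}{3} = - \frac{17}{30} \approx -0.56667$)
$n m{\left(-2 \right)} B = - \frac{17 \left(- 2 \sqrt{4 - 2}\right)}{30} \left(- \frac{1}{16}\right) = - \frac{17 \left(- 2 \sqrt{2}\right)}{30} \left(- \frac{1}{16}\right) = \frac{17 \sqrt{2}}{15} \left(- \frac{1}{16}\right) = - \frac{17 \sqrt{2}}{240}$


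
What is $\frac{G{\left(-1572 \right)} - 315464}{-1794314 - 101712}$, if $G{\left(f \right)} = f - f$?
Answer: $\frac{157732}{948013} \approx 0.16638$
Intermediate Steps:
$G{\left(f \right)} = 0$
$\frac{G{\left(-1572 \right)} - 315464}{-1794314 - 101712} = \frac{0 - 315464}{-1794314 - 101712} = - \frac{315464}{-1896026} = \left(-315464\right) \left(- \frac{1}{1896026}\right) = \frac{157732}{948013}$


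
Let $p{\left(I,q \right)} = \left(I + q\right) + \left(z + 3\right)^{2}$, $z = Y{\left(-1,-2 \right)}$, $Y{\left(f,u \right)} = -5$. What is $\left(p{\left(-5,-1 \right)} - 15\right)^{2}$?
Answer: $289$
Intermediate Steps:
$z = -5$
$p{\left(I,q \right)} = 4 + I + q$ ($p{\left(I,q \right)} = \left(I + q\right) + \left(-5 + 3\right)^{2} = \left(I + q\right) + \left(-2\right)^{2} = \left(I + q\right) + 4 = 4 + I + q$)
$\left(p{\left(-5,-1 \right)} - 15\right)^{2} = \left(\left(4 - 5 - 1\right) - 15\right)^{2} = \left(-2 - 15\right)^{2} = \left(-17\right)^{2} = 289$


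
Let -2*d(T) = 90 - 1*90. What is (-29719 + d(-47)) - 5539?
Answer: -35258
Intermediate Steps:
d(T) = 0 (d(T) = -(90 - 1*90)/2 = -(90 - 90)/2 = -½*0 = 0)
(-29719 + d(-47)) - 5539 = (-29719 + 0) - 5539 = -29719 - 5539 = -35258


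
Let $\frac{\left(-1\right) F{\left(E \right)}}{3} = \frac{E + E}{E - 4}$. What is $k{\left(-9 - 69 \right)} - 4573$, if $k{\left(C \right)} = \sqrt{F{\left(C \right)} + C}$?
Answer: $-4573 + \frac{2 i \sqrt{35178}}{41} \approx -4573.0 + 9.1492 i$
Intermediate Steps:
$F{\left(E \right)} = - \frac{6 E}{-4 + E}$ ($F{\left(E \right)} = - 3 \frac{E + E}{E - 4} = - 3 \frac{2 E}{-4 + E} = - \frac{6 E}{-4 + E}$)
$k{\left(C \right)} = \sqrt{C - \frac{6 C}{-4 + C}}$ ($k{\left(C \right)} = \sqrt{- \frac{6 C}{-4 + C} + C} = \sqrt{C - \frac{6 C}{-4 + C}}$)
$k{\left(-9 - 69 \right)} - 4573 = \sqrt{\frac{\left(-9 - 69\right) \left(-10 - 78\right)}{-4 - 78}} - 4573 = \sqrt{- \frac{78 \left(-10 - 78\right)}{-4 - 78}} - 4573 = \sqrt{\left(-78\right) \frac{1}{-82} \left(-88\right)} - 4573 = \sqrt{\left(-78\right) \left(- \frac{1}{82}\right) \left(-88\right)} - 4573 = \sqrt{- \frac{3432}{41}} - 4573 = \frac{2 i \sqrt{35178}}{41} - 4573 = -4573 + \frac{2 i \sqrt{35178}}{41}$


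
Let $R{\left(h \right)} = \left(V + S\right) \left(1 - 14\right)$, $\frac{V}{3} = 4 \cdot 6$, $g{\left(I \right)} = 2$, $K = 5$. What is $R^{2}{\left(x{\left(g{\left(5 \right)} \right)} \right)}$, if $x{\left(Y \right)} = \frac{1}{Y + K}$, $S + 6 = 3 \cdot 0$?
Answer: $736164$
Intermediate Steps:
$S = -6$ ($S = -6 + 3 \cdot 0 = -6 + 0 = -6$)
$x{\left(Y \right)} = \frac{1}{5 + Y}$ ($x{\left(Y \right)} = \frac{1}{Y + 5} = \frac{1}{5 + Y}$)
$V = 72$ ($V = 3 \cdot 4 \cdot 6 = 3 \cdot 24 = 72$)
$R{\left(h \right)} = -858$ ($R{\left(h \right)} = \left(72 - 6\right) \left(1 - 14\right) = 66 \left(-13\right) = -858$)
$R^{2}{\left(x{\left(g{\left(5 \right)} \right)} \right)} = \left(-858\right)^{2} = 736164$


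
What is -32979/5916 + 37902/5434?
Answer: 7503391/5357924 ≈ 1.4004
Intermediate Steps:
-32979/5916 + 37902/5434 = -32979*1/5916 + 37902*(1/5434) = -10993/1972 + 18951/2717 = 7503391/5357924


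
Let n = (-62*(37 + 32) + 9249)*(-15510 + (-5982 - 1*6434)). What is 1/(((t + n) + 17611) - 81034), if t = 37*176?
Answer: -1/138877057 ≈ -7.2006e-9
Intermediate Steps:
t = 6512
n = -138820146 (n = (-62*69 + 9249)*(-15510 + (-5982 - 6434)) = (-4278 + 9249)*(-15510 - 12416) = 4971*(-27926) = -138820146)
1/(((t + n) + 17611) - 81034) = 1/(((6512 - 138820146) + 17611) - 81034) = 1/((-138813634 + 17611) - 81034) = 1/(-138796023 - 81034) = 1/(-138877057) = -1/138877057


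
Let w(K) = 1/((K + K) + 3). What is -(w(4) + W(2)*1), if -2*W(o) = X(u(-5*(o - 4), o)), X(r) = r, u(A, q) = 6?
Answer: 32/11 ≈ 2.9091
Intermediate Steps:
W(o) = -3 (W(o) = -1/2*6 = -3)
w(K) = 1/(3 + 2*K) (w(K) = 1/(2*K + 3) = 1/(3 + 2*K))
-(w(4) + W(2)*1) = -(1/(3 + 2*4) - 3*1) = -(1/(3 + 8) - 3) = -(1/11 - 3) = -1*(-32/11) = 32/11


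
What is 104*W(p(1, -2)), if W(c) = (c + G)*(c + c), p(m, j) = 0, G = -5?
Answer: 0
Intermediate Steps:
W(c) = 2*c*(-5 + c) (W(c) = (c - 5)*(c + c) = (-5 + c)*(2*c) = 2*c*(-5 + c))
104*W(p(1, -2)) = 104*(2*0*(-5 + 0)) = 104*(2*0*(-5)) = 104*0 = 0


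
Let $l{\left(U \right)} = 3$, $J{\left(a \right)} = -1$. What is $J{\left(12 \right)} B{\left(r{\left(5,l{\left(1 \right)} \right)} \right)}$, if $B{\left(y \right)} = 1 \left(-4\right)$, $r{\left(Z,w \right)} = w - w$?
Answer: $4$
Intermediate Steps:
$r{\left(Z,w \right)} = 0$
$B{\left(y \right)} = -4$
$J{\left(12 \right)} B{\left(r{\left(5,l{\left(1 \right)} \right)} \right)} = \left(-1\right) \left(-4\right) = 4$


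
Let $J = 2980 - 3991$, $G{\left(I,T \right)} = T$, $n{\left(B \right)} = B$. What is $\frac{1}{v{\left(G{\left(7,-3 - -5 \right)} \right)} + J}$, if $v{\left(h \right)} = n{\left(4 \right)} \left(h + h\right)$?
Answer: $- \frac{1}{995} \approx -0.001005$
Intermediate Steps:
$v{\left(h \right)} = 8 h$ ($v{\left(h \right)} = 4 \left(h + h\right) = 4 \cdot 2 h = 8 h$)
$J = -1011$ ($J = 2980 - 3991 = -1011$)
$\frac{1}{v{\left(G{\left(7,-3 - -5 \right)} \right)} + J} = \frac{1}{8 \left(-3 - -5\right) - 1011} = \frac{1}{8 \left(-3 + 5\right) - 1011} = \frac{1}{8 \cdot 2 - 1011} = \frac{1}{16 - 1011} = \frac{1}{-995} = - \frac{1}{995}$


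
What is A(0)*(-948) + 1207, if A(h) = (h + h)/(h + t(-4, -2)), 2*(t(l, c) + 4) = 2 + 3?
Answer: 1207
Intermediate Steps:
t(l, c) = -3/2 (t(l, c) = -4 + (2 + 3)/2 = -4 + (½)*5 = -4 + 5/2 = -3/2)
A(h) = 2*h/(-3/2 + h) (A(h) = (h + h)/(h - 3/2) = (2*h)/(-3/2 + h) = 2*h/(-3/2 + h))
A(0)*(-948) + 1207 = (4*0/(-3 + 2*0))*(-948) + 1207 = (4*0/(-3 + 0))*(-948) + 1207 = (4*0/(-3))*(-948) + 1207 = (4*0*(-⅓))*(-948) + 1207 = 0*(-948) + 1207 = 0 + 1207 = 1207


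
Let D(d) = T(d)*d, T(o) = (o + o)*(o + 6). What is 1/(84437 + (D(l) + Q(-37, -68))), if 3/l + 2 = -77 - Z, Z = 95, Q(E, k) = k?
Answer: 97556/8230702511 ≈ 1.1853e-5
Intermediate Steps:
l = -1/58 (l = 3/(-2 + (-77 - 1*95)) = 3/(-2 + (-77 - 95)) = 3/(-2 - 172) = 3/(-174) = 3*(-1/174) = -1/58 ≈ -0.017241)
T(o) = 2*o*(6 + o) (T(o) = (2*o)*(6 + o) = 2*o*(6 + o))
D(d) = 2*d**2*(6 + d) (D(d) = (2*d*(6 + d))*d = 2*d**2*(6 + d))
1/(84437 + (D(l) + Q(-37, -68))) = 1/(84437 + (2*(-1/58)**2*(6 - 1/58) - 68)) = 1/(84437 + (2*(1/3364)*(347/58) - 68)) = 1/(84437 + (347/97556 - 68)) = 1/(84437 - 6633461/97556) = 1/(8230702511/97556) = 97556/8230702511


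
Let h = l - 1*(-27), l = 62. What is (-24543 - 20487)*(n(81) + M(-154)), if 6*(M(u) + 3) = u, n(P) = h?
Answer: -2716810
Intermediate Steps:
h = 89 (h = 62 - 1*(-27) = 62 + 27 = 89)
n(P) = 89
M(u) = -3 + u/6
(-24543 - 20487)*(n(81) + M(-154)) = (-24543 - 20487)*(89 + (-3 + (⅙)*(-154))) = -45030*(89 + (-3 - 77/3)) = -45030*(89 - 86/3) = -45030*181/3 = -2716810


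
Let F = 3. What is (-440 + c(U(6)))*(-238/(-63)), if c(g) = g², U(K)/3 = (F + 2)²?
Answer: 176290/9 ≈ 19588.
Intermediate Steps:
U(K) = 75 (U(K) = 3*(3 + 2)² = 3*5² = 3*25 = 75)
(-440 + c(U(6)))*(-238/(-63)) = (-440 + 75²)*(-238/(-63)) = (-440 + 5625)*(-238*(-1/63)) = 5185*(34/9) = 176290/9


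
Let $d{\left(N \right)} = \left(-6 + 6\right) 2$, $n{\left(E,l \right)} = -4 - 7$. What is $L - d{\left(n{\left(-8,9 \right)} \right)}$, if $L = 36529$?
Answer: $36529$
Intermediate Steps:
$n{\left(E,l \right)} = -11$ ($n{\left(E,l \right)} = -4 - 7 = -11$)
$d{\left(N \right)} = 0$ ($d{\left(N \right)} = 0 \cdot 2 = 0$)
$L - d{\left(n{\left(-8,9 \right)} \right)} = 36529 - 0 = 36529 + 0 = 36529$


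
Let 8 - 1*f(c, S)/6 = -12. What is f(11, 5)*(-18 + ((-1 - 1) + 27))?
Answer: 840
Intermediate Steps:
f(c, S) = 120 (f(c, S) = 48 - 6*(-12) = 48 + 72 = 120)
f(11, 5)*(-18 + ((-1 - 1) + 27)) = 120*(-18 + ((-1 - 1) + 27)) = 120*(-18 + (-2 + 27)) = 120*(-18 + 25) = 120*7 = 840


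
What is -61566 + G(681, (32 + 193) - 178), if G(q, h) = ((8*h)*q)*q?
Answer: 174312570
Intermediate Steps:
G(q, h) = 8*h*q² (G(q, h) = (8*h*q)*q = 8*h*q²)
-61566 + G(681, (32 + 193) - 178) = -61566 + 8*((32 + 193) - 178)*681² = -61566 + 8*(225 - 178)*463761 = -61566 + 8*47*463761 = -61566 + 174374136 = 174312570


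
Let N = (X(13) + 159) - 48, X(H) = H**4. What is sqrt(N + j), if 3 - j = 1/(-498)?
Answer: sqrt(7111515198)/498 ≈ 169.34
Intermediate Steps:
N = 28672 (N = (13**4 + 159) - 48 = (28561 + 159) - 48 = 28720 - 48 = 28672)
j = 1495/498 (j = 3 - 1/(-498) = 3 - 1*(-1/498) = 3 + 1/498 = 1495/498 ≈ 3.0020)
sqrt(N + j) = sqrt(28672 + 1495/498) = sqrt(14280151/498) = sqrt(7111515198)/498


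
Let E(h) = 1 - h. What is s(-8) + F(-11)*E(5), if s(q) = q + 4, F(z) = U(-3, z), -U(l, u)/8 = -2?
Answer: -68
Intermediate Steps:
U(l, u) = 16 (U(l, u) = -8*(-2) = 16)
F(z) = 16
s(q) = 4 + q
s(-8) + F(-11)*E(5) = (4 - 8) + 16*(1 - 1*5) = -4 + 16*(1 - 5) = -4 + 16*(-4) = -4 - 64 = -68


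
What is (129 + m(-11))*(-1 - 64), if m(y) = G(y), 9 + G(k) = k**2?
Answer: -15665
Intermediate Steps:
G(k) = -9 + k**2
m(y) = -9 + y**2
(129 + m(-11))*(-1 - 64) = (129 + (-9 + (-11)**2))*(-1 - 64) = (129 + (-9 + 121))*(-65) = (129 + 112)*(-65) = 241*(-65) = -15665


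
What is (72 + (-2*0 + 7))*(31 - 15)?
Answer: 1264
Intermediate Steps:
(72 + (-2*0 + 7))*(31 - 15) = (72 + (0 + 7))*16 = (72 + 7)*16 = 79*16 = 1264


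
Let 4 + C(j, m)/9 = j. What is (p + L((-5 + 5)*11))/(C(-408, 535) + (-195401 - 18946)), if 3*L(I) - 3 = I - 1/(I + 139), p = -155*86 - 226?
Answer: 5652436/90928935 ≈ 0.062163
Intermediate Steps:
C(j, m) = -36 + 9*j
p = -13556 (p = -13330 - 226 = -13556)
L(I) = 1 - 1/(3*(139 + I)) + I/3 (L(I) = 1 + (I - 1/(I + 139))/3 = 1 + (I - 1/(139 + I))/3 = 1 + (-1/(3*(139 + I)) + I/3) = 1 - 1/(3*(139 + I)) + I/3)
(p + L((-5 + 5)*11))/(C(-408, 535) + (-195401 - 18946)) = (-13556 + (416 + ((-5 + 5)*11)² + 142*((-5 + 5)*11))/(3*(139 + (-5 + 5)*11)))/((-36 + 9*(-408)) + (-195401 - 18946)) = (-13556 + (416 + (0*11)² + 142*(0*11))/(3*(139 + 0*11)))/((-36 - 3672) - 214347) = (-13556 + (416 + 0² + 142*0)/(3*(139 + 0)))/(-3708 - 214347) = (-13556 + (⅓)*(416 + 0 + 0)/139)/(-218055) = (-13556 + (⅓)*(1/139)*416)*(-1/218055) = (-13556 + 416/417)*(-1/218055) = -5652436/417*(-1/218055) = 5652436/90928935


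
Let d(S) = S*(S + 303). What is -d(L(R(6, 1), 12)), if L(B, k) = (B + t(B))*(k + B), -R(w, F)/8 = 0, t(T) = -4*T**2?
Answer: 0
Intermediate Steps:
R(w, F) = 0 (R(w, F) = -8*0 = 0)
L(B, k) = (B + k)*(B - 4*B**2) (L(B, k) = (B - 4*B**2)*(k + B) = (B - 4*B**2)*(B + k) = (B + k)*(B - 4*B**2))
d(S) = S*(303 + S)
-d(L(R(6, 1), 12)) = -0*(0 + 12 - 4*0**2 - 4*0*12)*(303 + 0*(0 + 12 - 4*0**2 - 4*0*12)) = -0*(0 + 12 - 4*0 + 0)*(303 + 0*(0 + 12 - 4*0 + 0)) = -0*(0 + 12 + 0 + 0)*(303 + 0*(0 + 12 + 0 + 0)) = -0*12*(303 + 0*12) = -0*(303 + 0) = -0*303 = -1*0 = 0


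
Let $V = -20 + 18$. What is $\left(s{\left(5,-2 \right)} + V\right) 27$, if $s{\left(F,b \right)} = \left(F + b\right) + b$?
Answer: $-27$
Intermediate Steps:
$s{\left(F,b \right)} = F + 2 b$
$V = -2$
$\left(s{\left(5,-2 \right)} + V\right) 27 = \left(\left(5 + 2 \left(-2\right)\right) - 2\right) 27 = \left(\left(5 - 4\right) - 2\right) 27 = \left(1 - 2\right) 27 = \left(-1\right) 27 = -27$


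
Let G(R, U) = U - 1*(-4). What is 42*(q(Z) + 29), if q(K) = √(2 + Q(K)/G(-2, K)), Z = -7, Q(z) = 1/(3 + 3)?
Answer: 1218 + 7*√70 ≈ 1276.6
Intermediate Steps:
Q(z) = ⅙ (Q(z) = 1/6 = ⅙)
G(R, U) = 4 + U (G(R, U) = U + 4 = 4 + U)
q(K) = √(2 + 1/(6*(4 + K)))
42*(q(Z) + 29) = 42*(√6*√((49 + 12*(-7))/(4 - 7))/6 + 29) = 42*(√6*√((49 - 84)/(-3))/6 + 29) = 42*(√6*√(-⅓*(-35))/6 + 29) = 42*(√6*√(35/3)/6 + 29) = 42*(√6*(√105/3)/6 + 29) = 42*(√70/6 + 29) = 42*(29 + √70/6) = 1218 + 7*√70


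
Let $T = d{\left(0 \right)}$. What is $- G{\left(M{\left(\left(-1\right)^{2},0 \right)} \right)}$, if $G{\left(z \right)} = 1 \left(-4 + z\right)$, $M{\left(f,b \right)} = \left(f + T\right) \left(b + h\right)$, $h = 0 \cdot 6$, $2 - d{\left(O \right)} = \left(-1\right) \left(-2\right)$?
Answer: $4$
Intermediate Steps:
$d{\left(O \right)} = 0$ ($d{\left(O \right)} = 2 - \left(-1\right) \left(-2\right) = 2 - 2 = 0$)
$T = 0$
$h = 0$
$M{\left(f,b \right)} = b f$ ($M{\left(f,b \right)} = \left(f + 0\right) \left(b + 0\right) = f b = b f$)
$G{\left(z \right)} = -4 + z$
$- G{\left(M{\left(\left(-1\right)^{2},0 \right)} \right)} = - (-4 + 0 \left(-1\right)^{2}) = - (-4 + 0 \cdot 1) = - (-4 + 0) = \left(-1\right) \left(-4\right) = 4$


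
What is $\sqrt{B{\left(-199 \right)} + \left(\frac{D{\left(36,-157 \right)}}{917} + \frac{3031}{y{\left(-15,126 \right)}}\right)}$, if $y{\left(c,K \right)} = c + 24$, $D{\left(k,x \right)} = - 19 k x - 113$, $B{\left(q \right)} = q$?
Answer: $\frac{\sqrt{39347815}}{393} \approx 15.961$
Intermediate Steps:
$D{\left(k,x \right)} = -113 - 19 k x$ ($D{\left(k,x \right)} = - 19 k x - 113 = -113 - 19 k x$)
$y{\left(c,K \right)} = 24 + c$
$\sqrt{B{\left(-199 \right)} + \left(\frac{D{\left(36,-157 \right)}}{917} + \frac{3031}{y{\left(-15,126 \right)}}\right)} = \sqrt{-199 + \left(\frac{-113 - 684 \left(-157\right)}{917} + \frac{3031}{24 - 15}\right)} = \sqrt{-199 + \left(\left(-113 + 107388\right) \frac{1}{917} + \frac{3031}{9}\right)} = \sqrt{-199 + \left(107275 \cdot \frac{1}{917} + 3031 \cdot \frac{1}{9}\right)} = \sqrt{-199 + \left(\frac{15325}{131} + \frac{3031}{9}\right)} = \sqrt{-199 + \frac{534986}{1179}} = \sqrt{\frac{300365}{1179}} = \frac{\sqrt{39347815}}{393}$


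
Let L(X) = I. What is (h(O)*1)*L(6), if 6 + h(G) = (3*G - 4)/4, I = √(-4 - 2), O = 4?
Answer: -4*I*√6 ≈ -9.798*I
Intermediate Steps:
I = I*√6 (I = √(-6) = I*√6 ≈ 2.4495*I)
L(X) = I*√6
h(G) = -7 + 3*G/4 (h(G) = -6 + (3*G - 4)/4 = -6 + (-4 + 3*G)*(¼) = -6 + (-1 + 3*G/4) = -7 + 3*G/4)
(h(O)*1)*L(6) = ((-7 + (¾)*4)*1)*(I*√6) = ((-7 + 3)*1)*(I*√6) = (-4*1)*(I*√6) = -4*I*√6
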